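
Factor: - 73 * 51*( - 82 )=305286 =2^1*3^1*17^1*41^1*73^1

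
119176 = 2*59588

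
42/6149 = 42/6149 = 0.01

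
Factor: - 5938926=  -2^1*3^1 * 7^1 * 141403^1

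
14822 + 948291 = 963113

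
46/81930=23/40965  =  0.00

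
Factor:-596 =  - 2^2*149^1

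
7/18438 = 1/2634 = 0.00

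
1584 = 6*264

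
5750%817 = 31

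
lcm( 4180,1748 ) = 96140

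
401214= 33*12158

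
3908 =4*977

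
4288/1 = 4288=4288.00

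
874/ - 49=-874/49 = -  17.84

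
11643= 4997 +6646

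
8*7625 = 61000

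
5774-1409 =4365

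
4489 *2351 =10553639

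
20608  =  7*2944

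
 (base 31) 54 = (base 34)4N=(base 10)159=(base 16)9F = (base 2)10011111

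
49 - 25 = 24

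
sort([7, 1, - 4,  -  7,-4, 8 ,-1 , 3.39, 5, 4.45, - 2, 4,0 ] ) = [ - 7,- 4, - 4, - 2 , - 1, 0, 1, 3.39, 4, 4.45,  5, 7, 8]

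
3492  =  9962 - 6470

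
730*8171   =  5964830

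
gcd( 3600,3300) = 300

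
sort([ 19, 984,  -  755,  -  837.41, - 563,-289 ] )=[ - 837.41,-755, - 563,-289, 19 , 984 ]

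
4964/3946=1 + 509/1973 = 1.26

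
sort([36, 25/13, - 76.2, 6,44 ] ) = [ - 76.2,25/13,6 , 36, 44]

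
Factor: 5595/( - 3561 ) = -1865/1187 = - 5^1*373^1*  1187^ ( - 1 )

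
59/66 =59/66 = 0.89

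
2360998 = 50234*47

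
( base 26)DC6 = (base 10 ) 9106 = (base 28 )bh6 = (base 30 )a3g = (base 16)2392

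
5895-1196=4699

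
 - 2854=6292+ - 9146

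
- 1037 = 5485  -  6522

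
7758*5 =38790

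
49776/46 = 24888/23  =  1082.09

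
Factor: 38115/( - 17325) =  - 11/5 = -5^(  -  1)*11^1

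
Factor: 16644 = 2^2*3^1*19^1*73^1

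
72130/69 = 72130/69 = 1045.36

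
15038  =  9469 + 5569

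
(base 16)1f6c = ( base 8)17554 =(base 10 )8044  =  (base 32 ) 7rc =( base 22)gde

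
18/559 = 18/559 = 0.03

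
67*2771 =185657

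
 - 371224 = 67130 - 438354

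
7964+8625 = 16589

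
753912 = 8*94239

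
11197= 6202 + 4995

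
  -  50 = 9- 59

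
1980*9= 17820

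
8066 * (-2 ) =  - 16132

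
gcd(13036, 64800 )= 4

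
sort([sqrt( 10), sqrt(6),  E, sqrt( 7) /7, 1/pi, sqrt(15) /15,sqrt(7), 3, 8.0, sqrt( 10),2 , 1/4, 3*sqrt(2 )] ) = [ 1/4, sqrt(15) /15, 1/pi, sqrt(7)/7,2, sqrt( 6 ), sqrt( 7),E,3,sqrt( 10), sqrt (10 ),  3*sqrt (2), 8.0] 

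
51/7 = 51/7 = 7.29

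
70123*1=70123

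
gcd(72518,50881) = 1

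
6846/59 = 116 + 2/59 = 116.03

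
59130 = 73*810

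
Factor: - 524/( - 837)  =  2^2 *3^( - 3)*31^( - 1 )*131^1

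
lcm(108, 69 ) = 2484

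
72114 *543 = 39157902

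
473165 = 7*67595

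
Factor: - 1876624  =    -  2^4 * 53^1*2213^1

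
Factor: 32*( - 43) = -1376 = - 2^5*43^1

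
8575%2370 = 1465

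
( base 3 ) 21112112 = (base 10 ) 5495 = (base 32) 5bn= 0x1577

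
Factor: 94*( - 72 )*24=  - 2^7 * 3^3 * 47^1 = - 162432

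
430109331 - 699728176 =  - 269618845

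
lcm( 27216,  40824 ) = 81648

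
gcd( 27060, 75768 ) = 5412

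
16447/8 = 2055  +  7/8 = 2055.88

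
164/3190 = 82/1595= 0.05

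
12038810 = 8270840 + 3767970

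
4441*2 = 8882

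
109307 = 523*209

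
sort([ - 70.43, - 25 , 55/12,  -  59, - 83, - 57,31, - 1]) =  [ - 83,-70.43, - 59, - 57, - 25, - 1 , 55/12 , 31]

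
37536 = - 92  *( - 408)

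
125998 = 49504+76494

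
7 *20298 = 142086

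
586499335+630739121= 1217238456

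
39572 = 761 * 52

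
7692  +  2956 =10648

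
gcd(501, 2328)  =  3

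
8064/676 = 11+157/169 = 11.93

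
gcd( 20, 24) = 4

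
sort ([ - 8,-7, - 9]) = [-9, - 8,-7]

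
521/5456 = 521/5456 =0.10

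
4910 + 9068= 13978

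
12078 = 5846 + 6232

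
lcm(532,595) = 45220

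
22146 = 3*7382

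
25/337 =25/337= 0.07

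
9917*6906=68486802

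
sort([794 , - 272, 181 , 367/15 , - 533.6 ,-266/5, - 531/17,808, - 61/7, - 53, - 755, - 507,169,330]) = [-755,  -  533.6, - 507 ,-272,-266/5,  -  53, - 531/17, - 61/7 , 367/15,169,181 , 330, 794, 808 ] 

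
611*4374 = 2672514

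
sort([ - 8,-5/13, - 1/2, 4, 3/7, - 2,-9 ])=[ - 9, - 8, - 2, - 1/2,- 5/13, 3/7, 4] 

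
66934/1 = 66934 = 66934.00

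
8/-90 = - 4/45 = - 0.09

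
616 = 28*22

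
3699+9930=13629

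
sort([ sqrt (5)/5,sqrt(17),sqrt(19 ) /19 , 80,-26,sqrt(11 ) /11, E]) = [ - 26, sqrt(19 )/19, sqrt(11)/11, sqrt(5 ) /5,E,sqrt( 17 ),80 ]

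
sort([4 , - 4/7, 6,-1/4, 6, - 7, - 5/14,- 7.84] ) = [ -7.84,- 7,-4/7, - 5/14, - 1/4, 4,6, 6] 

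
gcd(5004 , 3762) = 18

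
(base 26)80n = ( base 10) 5431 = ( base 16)1537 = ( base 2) 1010100110111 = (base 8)12467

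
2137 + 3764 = 5901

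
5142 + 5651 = 10793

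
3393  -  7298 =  - 3905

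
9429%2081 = 1105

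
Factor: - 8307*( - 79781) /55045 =662740767/55045 = 3^2*5^( -1) * 13^2*17^1 * 19^2 *71^1*101^(- 1)*109^ ( - 1)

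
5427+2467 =7894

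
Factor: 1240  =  2^3*5^1*31^1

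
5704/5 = 1140 + 4/5 =1140.80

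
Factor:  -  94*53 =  - 4982 = - 2^1 * 47^1*53^1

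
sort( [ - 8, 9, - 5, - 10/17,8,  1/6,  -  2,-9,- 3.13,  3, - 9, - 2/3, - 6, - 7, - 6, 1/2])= [ - 9, - 9, - 8, - 7, - 6, - 6, - 5, -3.13, - 2,-2/3 , - 10/17,  1/6, 1/2  ,  3,  8,9]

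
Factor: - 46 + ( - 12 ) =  - 2^1 *29^1 = - 58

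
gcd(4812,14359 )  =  1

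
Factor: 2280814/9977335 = 2^1*5^ ( - 1)*67^1 *113^( - 1 )*17021^1*17659^( -1 ) 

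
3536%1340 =856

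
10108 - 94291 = -84183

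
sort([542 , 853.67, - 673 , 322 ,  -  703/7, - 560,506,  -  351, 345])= [ - 673,-560, - 351, - 703/7 , 322 , 345, 506,  542, 853.67]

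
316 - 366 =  - 50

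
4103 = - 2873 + 6976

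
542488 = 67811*8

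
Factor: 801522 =2^1 * 3^3 *14843^1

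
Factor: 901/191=17^1 * 53^1 * 191^( - 1 ) 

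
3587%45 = 32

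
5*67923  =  339615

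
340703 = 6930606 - 6589903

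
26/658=13/329 = 0.04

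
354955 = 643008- 288053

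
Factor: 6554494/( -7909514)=-23^1*89^1*821^( - 1 )*1601^1*4817^( - 1)=- 3277247/3954757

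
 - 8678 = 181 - 8859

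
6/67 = 6/67 = 0.09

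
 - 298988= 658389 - 957377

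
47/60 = 47/60 = 0.78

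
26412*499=13179588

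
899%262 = 113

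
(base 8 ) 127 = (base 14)63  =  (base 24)3f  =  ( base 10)87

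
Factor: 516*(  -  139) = -71724 = - 2^2*3^1 * 43^1*139^1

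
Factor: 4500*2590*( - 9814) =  - 114382170000 = - 2^4*3^2*5^4*7^2*37^1*701^1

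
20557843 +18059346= 38617189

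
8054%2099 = 1757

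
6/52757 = 6/52757 = 0.00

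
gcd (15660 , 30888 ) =108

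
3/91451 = 3/91451 = 0.00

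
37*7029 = 260073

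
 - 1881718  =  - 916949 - 964769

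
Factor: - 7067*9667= - 7^1 * 37^1*191^1*1381^1 = - 68316689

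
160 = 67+93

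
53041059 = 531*99889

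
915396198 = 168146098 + 747250100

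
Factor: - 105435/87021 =  -  355/293= - 5^1*71^1 *293^ (-1)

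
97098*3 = 291294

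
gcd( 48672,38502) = 18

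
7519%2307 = 598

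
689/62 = 11+ 7/62 = 11.11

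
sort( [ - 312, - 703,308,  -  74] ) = [ - 703, - 312, - 74 , 308]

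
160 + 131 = 291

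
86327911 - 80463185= 5864726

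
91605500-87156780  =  4448720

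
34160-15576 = 18584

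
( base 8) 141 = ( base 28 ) 3D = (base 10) 97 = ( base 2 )1100001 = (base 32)31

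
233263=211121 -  - 22142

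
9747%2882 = 1101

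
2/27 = 2/27 = 0.07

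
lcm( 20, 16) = 80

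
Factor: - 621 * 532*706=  - 2^3 * 3^3*7^1*19^1*23^1*353^1 = - 233242632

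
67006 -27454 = 39552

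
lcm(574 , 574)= 574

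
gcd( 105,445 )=5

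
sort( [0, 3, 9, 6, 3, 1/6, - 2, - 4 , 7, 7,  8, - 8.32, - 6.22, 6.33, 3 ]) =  [ - 8.32, - 6.22, - 4,  -  2,0, 1/6,3, 3,3,6,  6.33, 7,7,8,9] 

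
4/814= 2/407 = 0.00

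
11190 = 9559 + 1631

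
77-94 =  - 17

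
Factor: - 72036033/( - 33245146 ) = 2^(-1)*3^1*11^(-1 ) *31^1*211^1*3671^1*1511143^(  -  1 )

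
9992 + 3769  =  13761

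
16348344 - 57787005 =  - 41438661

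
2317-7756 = - 5439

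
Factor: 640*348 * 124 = 2^11*3^1*5^1*29^1*31^1  =  27617280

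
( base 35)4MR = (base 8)13101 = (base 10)5697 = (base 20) E4H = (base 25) 92m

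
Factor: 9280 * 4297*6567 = 261866742720 = 2^6*3^1 * 5^1*11^1*29^1*199^1 *4297^1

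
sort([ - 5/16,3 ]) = [ - 5/16, 3]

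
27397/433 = 27397/433 = 63.27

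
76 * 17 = 1292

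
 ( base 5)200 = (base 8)62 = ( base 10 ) 50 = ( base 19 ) 2c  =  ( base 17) 2g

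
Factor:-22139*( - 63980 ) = 2^2*5^1*7^1 * 13^2*131^1*457^1 = 1416453220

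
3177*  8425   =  26766225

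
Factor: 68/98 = 34/49 = 2^1*7^( - 2)*17^1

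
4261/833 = 4261/833 = 5.12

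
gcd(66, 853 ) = 1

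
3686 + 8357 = 12043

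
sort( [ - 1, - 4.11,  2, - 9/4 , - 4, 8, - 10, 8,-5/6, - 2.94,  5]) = [  -  10,- 4.11,-4, - 2.94, -9/4,-1, - 5/6, 2,5,8 , 8]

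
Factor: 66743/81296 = 2^( - 4 ) * 31^1 * 2153^1*5081^(-1 )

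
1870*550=1028500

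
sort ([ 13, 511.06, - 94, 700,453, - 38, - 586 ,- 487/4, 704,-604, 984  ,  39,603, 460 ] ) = [  -  604,-586,-487/4,  -  94, - 38,13,39,453,460,511.06, 603, 700,  704,984]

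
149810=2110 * 71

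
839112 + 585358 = 1424470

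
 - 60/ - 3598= 30/1799 = 0.02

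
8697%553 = 402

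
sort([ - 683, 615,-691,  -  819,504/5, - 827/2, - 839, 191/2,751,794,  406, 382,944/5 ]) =[ - 839, -819, - 691, - 683, - 827/2 , 191/2, 504/5, 944/5, 382, 406, 615, 751, 794] 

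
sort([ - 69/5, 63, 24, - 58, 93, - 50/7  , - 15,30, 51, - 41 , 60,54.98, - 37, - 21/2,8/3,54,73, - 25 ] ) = [ -58,-41, - 37,-25, - 15, - 69/5, - 21/2, - 50/7,8/3,24, 30 , 51,54, 54.98 , 60,63,73, 93]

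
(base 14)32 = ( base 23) 1L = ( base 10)44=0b101100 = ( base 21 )22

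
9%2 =1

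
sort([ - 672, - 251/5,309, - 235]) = [ - 672, - 235, - 251/5, 309]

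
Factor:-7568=  -  2^4  *  11^1*43^1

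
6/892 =3/446 = 0.01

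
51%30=21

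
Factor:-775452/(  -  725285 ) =2^2*3^1*5^ ( -1 )*11^( -1 )  *  13187^( - 1 )*64621^1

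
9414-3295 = 6119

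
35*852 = 29820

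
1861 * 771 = 1434831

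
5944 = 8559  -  2615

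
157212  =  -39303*(-4 ) 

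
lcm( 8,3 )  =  24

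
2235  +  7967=10202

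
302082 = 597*506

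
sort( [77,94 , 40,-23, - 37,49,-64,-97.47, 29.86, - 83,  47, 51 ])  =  [- 97.47, - 83, - 64, - 37,-23,29.86, 40  ,  47,  49, 51, 77, 94] 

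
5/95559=5/95559 = 0.00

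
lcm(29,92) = 2668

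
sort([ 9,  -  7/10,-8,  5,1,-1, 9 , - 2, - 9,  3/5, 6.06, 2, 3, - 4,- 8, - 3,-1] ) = [  -  9,-8,- 8,  -  4, - 3 , - 2,-1, - 1, - 7/10, 3/5, 1, 2, 3, 5, 6.06, 9,9]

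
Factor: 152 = 2^3*19^1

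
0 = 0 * 830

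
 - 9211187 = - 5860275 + - 3350912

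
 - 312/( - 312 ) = 1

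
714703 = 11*64973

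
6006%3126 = 2880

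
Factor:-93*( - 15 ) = 3^2*5^1*31^1 = 1395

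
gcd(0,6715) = 6715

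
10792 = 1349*8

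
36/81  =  4/9 =0.44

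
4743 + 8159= 12902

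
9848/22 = 447 + 7/11  =  447.64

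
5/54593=5/54593 =0.00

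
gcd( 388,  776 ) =388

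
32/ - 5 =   -  32/5 = - 6.40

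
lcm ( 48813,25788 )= 1366764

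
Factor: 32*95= 2^5*5^1 * 19^1 = 3040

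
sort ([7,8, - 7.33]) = [ - 7.33 , 7,8]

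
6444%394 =140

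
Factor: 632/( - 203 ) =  - 2^3*7^( - 1) *29^(  -  1 ) * 79^1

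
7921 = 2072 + 5849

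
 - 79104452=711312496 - 790416948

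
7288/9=7288/9 =809.78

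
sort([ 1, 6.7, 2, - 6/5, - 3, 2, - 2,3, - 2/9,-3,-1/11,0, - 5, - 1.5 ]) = [ - 5 ,-3,-3,-2, - 1.5 , - 6/5,  -  2/9,-1/11 , 0,1, 2, 2, 3,  6.7] 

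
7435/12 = 619 + 7/12= 619.58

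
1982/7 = 1982/7  =  283.14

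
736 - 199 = 537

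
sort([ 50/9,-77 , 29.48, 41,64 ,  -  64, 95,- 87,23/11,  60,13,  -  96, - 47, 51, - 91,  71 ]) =[  -  96, - 91,  -  87, - 77, - 64,  -  47,23/11,50/9,13,29.48  ,  41,  51, 60, 64,71, 95 ]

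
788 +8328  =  9116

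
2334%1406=928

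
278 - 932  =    -  654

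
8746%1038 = 442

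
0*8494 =0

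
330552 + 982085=1312637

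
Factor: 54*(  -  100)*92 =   -  2^5 *3^3 * 5^2*23^1 = -496800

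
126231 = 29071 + 97160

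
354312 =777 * 456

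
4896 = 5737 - 841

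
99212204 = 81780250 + 17431954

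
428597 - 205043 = 223554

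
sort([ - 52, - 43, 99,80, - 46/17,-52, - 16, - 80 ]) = [ - 80,-52, - 52, - 43, - 16, - 46/17, 80, 99 ] 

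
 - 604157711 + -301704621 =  - 905862332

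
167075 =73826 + 93249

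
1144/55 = 20 + 4/5 = 20.80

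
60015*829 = 49752435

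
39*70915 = 2765685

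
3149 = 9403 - 6254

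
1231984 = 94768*13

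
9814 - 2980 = 6834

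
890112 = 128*6954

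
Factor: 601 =601^1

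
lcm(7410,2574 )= 244530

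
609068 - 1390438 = -781370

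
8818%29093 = 8818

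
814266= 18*45237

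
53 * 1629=86337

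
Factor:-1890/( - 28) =2^( - 1)*3^3*5^1 = 135/2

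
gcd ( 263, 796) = 1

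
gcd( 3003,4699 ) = 1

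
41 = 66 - 25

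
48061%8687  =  4626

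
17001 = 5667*3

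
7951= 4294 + 3657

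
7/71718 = 7/71718 = 0.00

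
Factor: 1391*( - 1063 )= - 13^1*107^1 * 1063^1 = - 1478633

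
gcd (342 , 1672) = 38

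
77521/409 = 77521/409 = 189.54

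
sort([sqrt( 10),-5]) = [ -5, sqrt (10 )]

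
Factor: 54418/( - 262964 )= - 2^( - 1)*7^1*23^1 * 389^ ( - 1 )= - 161/778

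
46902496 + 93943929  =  140846425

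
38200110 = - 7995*(-4778 ) 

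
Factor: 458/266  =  229/133 = 7^(-1)*19^( - 1)*229^1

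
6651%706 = 297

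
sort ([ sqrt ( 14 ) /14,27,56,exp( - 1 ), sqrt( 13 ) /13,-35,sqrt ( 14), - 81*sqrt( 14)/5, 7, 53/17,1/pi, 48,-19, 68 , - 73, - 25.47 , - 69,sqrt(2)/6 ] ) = [ - 73, - 69, - 81*sqrt( 14)/5,  -  35, - 25.47,  -  19,sqrt( 2) /6,sqrt( 14)/14  ,  sqrt(13)/13,1/pi,exp( - 1 ),53/17, sqrt (14),  7,27  ,  48 , 56,68 ] 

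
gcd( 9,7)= 1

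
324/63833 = 324/63833 = 0.01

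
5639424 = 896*6294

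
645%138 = 93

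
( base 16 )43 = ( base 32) 23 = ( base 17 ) 3g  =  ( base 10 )67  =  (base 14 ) 4B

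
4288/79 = 54 + 22/79 = 54.28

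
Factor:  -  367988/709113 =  - 2^2*3^( - 1 )*23^( - 1)*43^ ( - 1)*239^(  -  1) * 91997^1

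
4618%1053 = 406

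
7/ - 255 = - 1 + 248/255 = - 0.03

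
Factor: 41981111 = 41981111^1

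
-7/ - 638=7/638 = 0.01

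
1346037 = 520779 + 825258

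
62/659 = 62/659 = 0.09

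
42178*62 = 2615036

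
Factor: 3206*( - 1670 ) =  - 2^2  *  5^1*7^1*167^1*229^1  =  - 5354020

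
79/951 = 79/951 = 0.08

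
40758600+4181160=44939760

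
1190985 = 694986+495999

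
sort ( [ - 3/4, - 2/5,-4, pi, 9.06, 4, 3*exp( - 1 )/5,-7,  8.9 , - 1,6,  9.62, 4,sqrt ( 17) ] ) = [ - 7,- 4,-1 , - 3/4, - 2/5, 3*exp ( - 1)/5,pi,4, 4,sqrt (17 ), 6,8.9,9.06,9.62 ]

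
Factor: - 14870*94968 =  - 2^4*3^2*5^1*1319^1*1487^1 = - 1412174160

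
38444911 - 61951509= - 23506598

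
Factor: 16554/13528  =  93/76 = 2^(  -  2)*3^1*19^(-1) * 31^1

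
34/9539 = 34/9539 = 0.00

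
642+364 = 1006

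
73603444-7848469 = 65754975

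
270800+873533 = 1144333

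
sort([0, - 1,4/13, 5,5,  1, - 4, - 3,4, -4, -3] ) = [ - 4  , - 4,  -  3, - 3, - 1, 0,4/13,1, 4,5, 5]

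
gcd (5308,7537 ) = 1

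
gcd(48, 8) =8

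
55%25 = 5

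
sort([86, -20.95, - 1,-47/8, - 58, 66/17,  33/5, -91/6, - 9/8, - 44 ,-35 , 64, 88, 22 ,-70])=[ - 70,-58, - 44 ,-35 ,  -  20.95 ,-91/6, - 47/8, - 9/8 ,- 1, 66/17 , 33/5,  22 , 64,  86,88]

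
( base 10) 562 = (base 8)1062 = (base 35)g2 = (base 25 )mc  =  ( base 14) 2c2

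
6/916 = 3/458= 0.01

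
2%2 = 0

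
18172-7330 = 10842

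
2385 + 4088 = 6473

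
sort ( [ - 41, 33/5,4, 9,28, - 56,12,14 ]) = [-56, - 41,4, 33/5, 9, 12, 14 , 28 ]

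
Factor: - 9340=-2^2*5^1*467^1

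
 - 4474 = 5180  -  9654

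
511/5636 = 511/5636 = 0.09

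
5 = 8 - 3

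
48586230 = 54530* 891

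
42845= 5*8569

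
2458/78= 1229/39 = 31.51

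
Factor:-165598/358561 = -2^1*7^( - 1 )*181^(- 1) * 283^(- 1 ) * 82799^1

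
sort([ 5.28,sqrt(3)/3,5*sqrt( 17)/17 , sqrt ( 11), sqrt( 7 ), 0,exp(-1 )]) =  [0,exp(-1 ), sqrt ( 3)/3, 5*sqrt(17 ) /17, sqrt(7), sqrt( 11), 5.28 ]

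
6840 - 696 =6144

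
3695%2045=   1650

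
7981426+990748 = 8972174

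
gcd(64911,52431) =3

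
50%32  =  18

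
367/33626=367/33626= 0.01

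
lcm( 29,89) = 2581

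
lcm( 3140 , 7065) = 28260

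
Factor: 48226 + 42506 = 90732  =  2^2*3^1*7561^1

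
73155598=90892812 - 17737214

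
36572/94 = 389 + 3/47 = 389.06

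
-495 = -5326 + 4831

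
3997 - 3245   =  752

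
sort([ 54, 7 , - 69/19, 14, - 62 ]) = [-62, - 69/19, 7,14,54 ]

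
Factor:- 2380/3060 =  - 7/9 = -3^ ( - 2 )*7^1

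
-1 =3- 4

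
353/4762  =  353/4762 = 0.07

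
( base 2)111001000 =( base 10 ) 456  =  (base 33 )dr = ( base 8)710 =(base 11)385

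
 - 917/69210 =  - 1  +  68293/69210 = -0.01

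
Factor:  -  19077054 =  - 2^1*3^1*41^1 * 77549^1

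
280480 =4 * 70120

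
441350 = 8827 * 50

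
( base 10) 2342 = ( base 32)296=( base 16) 926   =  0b100100100110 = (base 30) 2i2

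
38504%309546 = 38504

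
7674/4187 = 7674/4187 = 1.83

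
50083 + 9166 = 59249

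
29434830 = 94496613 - 65061783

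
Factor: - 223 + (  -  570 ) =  - 13^1*61^1 = -793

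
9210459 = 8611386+599073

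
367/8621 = 367/8621 =0.04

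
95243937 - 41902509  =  53341428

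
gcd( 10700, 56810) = 10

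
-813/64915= - 1 +64102/64915 =- 0.01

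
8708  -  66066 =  - 57358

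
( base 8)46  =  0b100110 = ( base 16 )26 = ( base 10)38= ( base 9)42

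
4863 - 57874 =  - 53011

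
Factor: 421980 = 2^2*3^1*5^1*13^1*541^1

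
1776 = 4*444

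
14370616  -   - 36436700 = 50807316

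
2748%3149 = 2748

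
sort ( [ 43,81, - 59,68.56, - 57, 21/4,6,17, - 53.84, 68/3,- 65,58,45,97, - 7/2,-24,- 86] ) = [-86,-65, - 59,-57, - 53.84, - 24, - 7/2,  21/4, 6,17,  68/3, 43,45,58,68.56,81 , 97]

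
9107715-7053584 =2054131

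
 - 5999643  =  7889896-13889539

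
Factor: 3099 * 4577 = 14184123 = 3^1 * 23^1*199^1 * 1033^1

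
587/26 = 587/26 = 22.58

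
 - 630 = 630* ( - 1)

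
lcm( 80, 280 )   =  560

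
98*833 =81634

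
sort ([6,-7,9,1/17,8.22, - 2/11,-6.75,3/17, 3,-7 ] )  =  [  -  7, - 7,  -  6.75,-2/11, 1/17, 3/17, 3,6,8.22, 9 ] 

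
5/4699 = 5/4699 = 0.00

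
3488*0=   0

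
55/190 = 11/38 =0.29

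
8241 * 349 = 2876109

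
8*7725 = 61800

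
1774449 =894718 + 879731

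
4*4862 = 19448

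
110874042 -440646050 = -329772008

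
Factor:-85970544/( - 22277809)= 2^4*3^1*11^1*31^( - 1 ) * 317^ ( - 1)*2267^( - 1)*162823^1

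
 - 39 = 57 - 96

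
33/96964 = 33/96964=0.00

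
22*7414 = 163108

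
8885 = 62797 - 53912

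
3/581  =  3/581 = 0.01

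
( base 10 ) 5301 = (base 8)12265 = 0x14B5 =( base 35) 4BG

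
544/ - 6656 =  -17/208 = - 0.08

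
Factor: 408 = 2^3*3^1*17^1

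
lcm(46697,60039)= 420273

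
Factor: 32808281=11^1*23^1*103^1*1259^1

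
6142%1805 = 727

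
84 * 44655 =3751020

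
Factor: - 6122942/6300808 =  - 3061471/3150404 = - 2^( - 2 ) *7^2 * 43^1*1453^1*787601^( - 1)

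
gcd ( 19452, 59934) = 6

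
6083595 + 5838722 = 11922317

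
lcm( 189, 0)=0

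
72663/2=36331 + 1/2 = 36331.50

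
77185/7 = 77185/7 = 11026.43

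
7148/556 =1787/139 = 12.86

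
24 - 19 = 5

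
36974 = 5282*7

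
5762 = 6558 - 796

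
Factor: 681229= 681229^1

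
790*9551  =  7545290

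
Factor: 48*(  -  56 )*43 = -2^7*3^1 *7^1*43^1 =- 115584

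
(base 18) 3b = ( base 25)2F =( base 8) 101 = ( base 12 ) 55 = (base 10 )65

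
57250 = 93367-36117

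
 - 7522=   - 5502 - 2020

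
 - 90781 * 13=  - 1180153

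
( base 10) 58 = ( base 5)213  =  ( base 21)2g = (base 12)4a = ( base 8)72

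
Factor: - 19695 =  - 3^1*5^1 *13^1*101^1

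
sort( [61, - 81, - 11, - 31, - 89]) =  [ - 89, - 81 ,  -  31,-11, 61]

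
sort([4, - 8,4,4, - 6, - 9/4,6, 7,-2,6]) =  [ - 8,-6, - 9/4,-2,4,4 , 4, 6, 6,7]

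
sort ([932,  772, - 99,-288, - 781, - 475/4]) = [ - 781, - 288, - 475/4, - 99,  772,932 ] 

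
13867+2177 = 16044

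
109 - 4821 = -4712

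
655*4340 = 2842700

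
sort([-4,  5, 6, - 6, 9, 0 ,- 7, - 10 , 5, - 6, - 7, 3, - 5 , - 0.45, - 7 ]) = [ - 10, - 7, - 7, - 7, - 6 , - 6,-5, - 4,  -  0.45, 0,  3 , 5, 5,6, 9]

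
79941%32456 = 15029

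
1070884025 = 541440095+529443930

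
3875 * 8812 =34146500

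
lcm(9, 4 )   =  36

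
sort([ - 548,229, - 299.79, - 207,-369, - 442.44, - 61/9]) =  [ - 548 , - 442.44, - 369 , - 299.79, -207, - 61/9, 229]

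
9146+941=10087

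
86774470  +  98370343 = 185144813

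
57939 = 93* 623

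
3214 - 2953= 261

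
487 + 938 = 1425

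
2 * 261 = 522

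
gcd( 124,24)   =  4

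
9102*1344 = 12233088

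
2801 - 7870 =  - 5069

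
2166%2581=2166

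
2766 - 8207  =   - 5441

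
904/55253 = 904/55253 = 0.02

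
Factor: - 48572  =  -2^2*12143^1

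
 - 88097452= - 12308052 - 75789400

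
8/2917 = 8/2917 = 0.00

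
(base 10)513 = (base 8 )1001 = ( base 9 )630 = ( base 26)JJ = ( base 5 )4023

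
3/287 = 3/287 = 0.01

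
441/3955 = 63/565 = 0.11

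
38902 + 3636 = 42538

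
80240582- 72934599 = 7305983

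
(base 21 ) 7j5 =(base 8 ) 6643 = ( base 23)6di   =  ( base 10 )3491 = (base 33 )36q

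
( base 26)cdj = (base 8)20425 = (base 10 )8469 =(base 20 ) 1139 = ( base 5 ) 232334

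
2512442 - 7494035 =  - 4981593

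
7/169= 7/169= 0.04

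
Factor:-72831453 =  - 3^1*983^1*24697^1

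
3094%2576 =518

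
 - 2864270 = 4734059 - 7598329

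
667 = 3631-2964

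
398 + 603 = 1001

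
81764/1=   81764 = 81764.00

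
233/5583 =233/5583 = 0.04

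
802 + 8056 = 8858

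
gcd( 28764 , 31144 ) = 68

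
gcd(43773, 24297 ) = 3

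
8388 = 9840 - 1452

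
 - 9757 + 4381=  - 5376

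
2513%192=17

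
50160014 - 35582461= 14577553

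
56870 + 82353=139223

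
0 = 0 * 30034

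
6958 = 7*994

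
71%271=71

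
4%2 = 0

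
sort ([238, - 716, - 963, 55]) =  [  -  963, - 716, 55, 238]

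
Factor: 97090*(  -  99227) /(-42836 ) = 4816974715/21418 =2^( - 1)*5^1*7^1 * 19^1*67^1 * 73^1*1481^1*10709^(  -  1 ) 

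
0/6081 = 0 = 0.00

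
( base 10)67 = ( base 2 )1000011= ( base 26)2f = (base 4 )1003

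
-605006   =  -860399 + 255393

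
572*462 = 264264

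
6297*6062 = 38172414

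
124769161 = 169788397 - 45019236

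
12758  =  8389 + 4369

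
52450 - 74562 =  - 22112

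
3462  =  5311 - 1849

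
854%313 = 228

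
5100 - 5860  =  -760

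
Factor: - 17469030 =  - 2^1*3^1 * 5^1*17^1*34253^1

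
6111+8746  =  14857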